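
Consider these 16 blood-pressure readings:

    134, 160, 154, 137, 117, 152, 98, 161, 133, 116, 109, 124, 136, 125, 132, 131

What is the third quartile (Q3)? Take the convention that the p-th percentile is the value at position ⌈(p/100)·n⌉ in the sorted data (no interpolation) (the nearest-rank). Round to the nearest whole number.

137

Sorted: 98, 109, 116, 117, 124, 125, 131, 132, 133, 134, 136, 137, 152, 154, 160, 161.
n = 16.
Position = ⌈75/100 · 16⌉ = ⌈12⌉ = 12.
The value at rank 12 is 137.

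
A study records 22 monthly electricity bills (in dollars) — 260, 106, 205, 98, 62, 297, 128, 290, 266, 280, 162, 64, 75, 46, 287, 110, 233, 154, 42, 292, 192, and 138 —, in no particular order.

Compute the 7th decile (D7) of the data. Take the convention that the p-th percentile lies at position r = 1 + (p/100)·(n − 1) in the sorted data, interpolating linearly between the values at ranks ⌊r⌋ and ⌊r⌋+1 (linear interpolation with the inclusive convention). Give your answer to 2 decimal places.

Sorted: 42, 46, 62, 64, 75, 98, 106, 110, 128, 138, 154, 162, 192, 205, 233, 260, 266, 280, 287, 290, 292, 297.
n = 22.
r = 1 + (70/100)·(22 − 1) = 1 + 14.7 = 15.7.
Rank 15 is 233 and rank 16 is 260.
Interpolate: 233 + 0.7·(260 − 233) = 233 + 0.7·27 = 251.9.

251.90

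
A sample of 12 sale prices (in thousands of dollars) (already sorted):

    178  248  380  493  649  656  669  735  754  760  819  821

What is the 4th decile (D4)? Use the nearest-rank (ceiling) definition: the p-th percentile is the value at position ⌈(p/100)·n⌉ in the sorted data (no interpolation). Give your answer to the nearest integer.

n = 12.
Position = ⌈40/100 · 12⌉ = ⌈4.8⌉ = 5.
The value at rank 5 is 649.

649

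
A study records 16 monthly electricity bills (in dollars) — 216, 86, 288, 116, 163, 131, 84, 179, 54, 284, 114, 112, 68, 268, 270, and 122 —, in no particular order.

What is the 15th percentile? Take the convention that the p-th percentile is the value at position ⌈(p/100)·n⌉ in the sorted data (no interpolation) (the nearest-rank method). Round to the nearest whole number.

Sorted: 54, 68, 84, 86, 112, 114, 116, 122, 131, 163, 179, 216, 268, 270, 284, 288.
n = 16.
Position = ⌈15/100 · 16⌉ = ⌈2.4⌉ = 3.
The value at rank 3 is 84.

84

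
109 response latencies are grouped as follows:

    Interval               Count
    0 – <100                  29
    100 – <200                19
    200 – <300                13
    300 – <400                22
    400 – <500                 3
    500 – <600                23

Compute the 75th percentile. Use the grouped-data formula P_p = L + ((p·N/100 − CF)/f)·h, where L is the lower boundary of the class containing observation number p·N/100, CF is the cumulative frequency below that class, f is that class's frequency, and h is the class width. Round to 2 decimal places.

394.32

N = 109; target position k = 75/100 · 109 = 81.75.
Cumulative frequencies: 29, 48, 61, 83, 86, 109.
Observation 81.75 falls in the class 300 – <400.
L = 300, CF = 61, f = 22, h = 100.
P75 = 300 + ((81.75 − 61)/22)·100 = 300 + 94.3182 = 394.318.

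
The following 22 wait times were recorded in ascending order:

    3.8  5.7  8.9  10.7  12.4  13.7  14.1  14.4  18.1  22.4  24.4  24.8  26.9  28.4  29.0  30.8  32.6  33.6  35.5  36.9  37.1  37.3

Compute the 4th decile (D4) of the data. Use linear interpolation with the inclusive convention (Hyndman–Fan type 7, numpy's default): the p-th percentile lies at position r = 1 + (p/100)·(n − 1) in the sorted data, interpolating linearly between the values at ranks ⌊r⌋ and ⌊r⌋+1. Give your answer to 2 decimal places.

n = 22.
r = 1 + (40/100)·(22 − 1) = 1 + 8.4 = 9.4.
Rank 9 is 18.1 and rank 10 is 22.4.
Interpolate: 18.1 + 0.4·(22.4 − 18.1) = 18.1 + 0.4·4.3 = 19.82.

19.82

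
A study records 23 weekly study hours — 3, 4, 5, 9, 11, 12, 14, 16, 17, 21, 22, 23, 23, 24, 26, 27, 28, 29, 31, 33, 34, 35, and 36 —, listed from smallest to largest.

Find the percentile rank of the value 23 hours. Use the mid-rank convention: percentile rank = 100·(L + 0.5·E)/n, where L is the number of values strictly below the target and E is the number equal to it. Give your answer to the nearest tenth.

52.2

Count below 23: L = 11; count equal: E = 2; n = 23.
Percentile rank = 100·(11 + 0.5·2)/23 = 100·12/23 = 52.17.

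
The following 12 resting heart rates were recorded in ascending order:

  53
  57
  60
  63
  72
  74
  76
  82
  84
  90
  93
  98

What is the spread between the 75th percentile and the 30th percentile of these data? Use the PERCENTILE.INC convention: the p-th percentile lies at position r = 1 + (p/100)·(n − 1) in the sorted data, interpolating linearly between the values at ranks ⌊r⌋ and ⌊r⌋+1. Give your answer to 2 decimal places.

19.80

n = 12.
P30: r = 4.3; ranks 4–5 are 63, 72; interpolating gives 65.7.
P75: r = 9.25; ranks 9–10 are 84, 90; interpolating gives 85.5.
Difference: 85.5 − 65.7 = 19.8.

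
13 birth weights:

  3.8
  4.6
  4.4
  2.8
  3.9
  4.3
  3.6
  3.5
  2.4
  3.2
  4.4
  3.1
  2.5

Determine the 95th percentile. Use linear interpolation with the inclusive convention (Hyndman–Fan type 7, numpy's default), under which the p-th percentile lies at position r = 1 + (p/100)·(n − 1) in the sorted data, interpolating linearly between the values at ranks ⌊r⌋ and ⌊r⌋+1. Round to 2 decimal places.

Sorted: 2.4, 2.5, 2.8, 3.1, 3.2, 3.5, 3.6, 3.8, 3.9, 4.3, 4.4, 4.4, 4.6.
n = 13.
r = 1 + (95/100)·(13 − 1) = 1 + 11.4 = 12.4.
Rank 12 is 4.4 and rank 13 is 4.6.
Interpolate: 4.4 + 0.4·(4.6 − 4.4) = 4.4 + 0.4·0.2 = 4.48.

4.48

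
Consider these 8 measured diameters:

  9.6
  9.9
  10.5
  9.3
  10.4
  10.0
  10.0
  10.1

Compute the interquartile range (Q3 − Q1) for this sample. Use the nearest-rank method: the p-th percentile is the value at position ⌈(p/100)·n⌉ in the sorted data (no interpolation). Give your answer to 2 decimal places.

Sorted: 9.3, 9.6, 9.9, 10.0, 10.0, 10.1, 10.4, 10.5.
n = 8.
P25: rank ⌈25/100·8⌉ = 2 → 9.6.
P75: rank ⌈75/100·8⌉ = 6 → 10.1.
Difference: 10.1 − 9.6 = 0.5.

0.50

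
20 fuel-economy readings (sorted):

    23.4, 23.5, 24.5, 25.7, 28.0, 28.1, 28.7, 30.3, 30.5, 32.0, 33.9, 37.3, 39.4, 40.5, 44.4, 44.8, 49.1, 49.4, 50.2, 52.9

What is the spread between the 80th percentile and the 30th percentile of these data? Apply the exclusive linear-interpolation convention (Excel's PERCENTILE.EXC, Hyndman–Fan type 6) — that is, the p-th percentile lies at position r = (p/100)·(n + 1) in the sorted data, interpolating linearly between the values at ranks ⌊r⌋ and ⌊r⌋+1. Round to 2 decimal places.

19.96

n = 20.
P30: r = 6.3; ranks 6–7 are 28.1, 28.7; interpolating gives 28.28.
P80: r = 16.8; ranks 16–17 are 44.8, 49.1; interpolating gives 48.24.
Difference: 48.24 − 28.28 = 19.96.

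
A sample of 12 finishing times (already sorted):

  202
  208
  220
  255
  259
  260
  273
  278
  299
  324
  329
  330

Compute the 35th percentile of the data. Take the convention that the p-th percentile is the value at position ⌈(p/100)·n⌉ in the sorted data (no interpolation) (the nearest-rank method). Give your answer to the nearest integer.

n = 12.
Position = ⌈35/100 · 12⌉ = ⌈4.2⌉ = 5.
The value at rank 5 is 259.

259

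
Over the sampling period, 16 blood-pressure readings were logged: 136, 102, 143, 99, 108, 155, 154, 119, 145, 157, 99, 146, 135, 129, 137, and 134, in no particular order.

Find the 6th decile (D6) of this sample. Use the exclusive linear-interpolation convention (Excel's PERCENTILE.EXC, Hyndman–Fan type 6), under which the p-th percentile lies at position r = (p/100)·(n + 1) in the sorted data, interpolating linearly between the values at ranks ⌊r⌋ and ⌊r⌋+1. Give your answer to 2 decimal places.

Sorted: 99, 99, 102, 108, 119, 129, 134, 135, 136, 137, 143, 145, 146, 154, 155, 157.
n = 16.
r = (60/100)·(16 + 1) = 10.2.
Rank 10 is 137 and rank 11 is 143.
Interpolate: 137 + 0.2·(143 − 137) = 137 + 0.2·6 = 138.2.

138.20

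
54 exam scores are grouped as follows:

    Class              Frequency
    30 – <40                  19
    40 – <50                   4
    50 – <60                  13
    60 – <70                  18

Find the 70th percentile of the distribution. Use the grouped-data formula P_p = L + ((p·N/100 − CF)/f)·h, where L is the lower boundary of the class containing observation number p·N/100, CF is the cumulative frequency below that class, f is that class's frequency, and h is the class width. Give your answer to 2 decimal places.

N = 54; target position k = 70/100 · 54 = 37.8.
Cumulative frequencies: 19, 23, 36, 54.
Observation 37.8 falls in the class 60 – <70.
L = 60, CF = 36, f = 18, h = 10.
P70 = 60 + ((37.8 − 36)/18)·10 = 60 + 1 = 61.

61.00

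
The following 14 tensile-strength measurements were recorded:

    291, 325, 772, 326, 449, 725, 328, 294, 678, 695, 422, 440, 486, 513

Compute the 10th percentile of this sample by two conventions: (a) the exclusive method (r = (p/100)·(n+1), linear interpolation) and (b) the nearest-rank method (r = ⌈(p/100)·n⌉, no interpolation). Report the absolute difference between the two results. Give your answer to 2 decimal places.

1.50

Sorted: 291, 294, 325, 326, 328, 422, 440, 449, 486, 513, 678, 695, 725, 772.
n = 14.
(a) r = 1.5; between ranks 1 (291) and 2 (294): 292.5.
(b) the nearest-rank method: rank 2 → 294.
|292.5 − 294| = 1.5.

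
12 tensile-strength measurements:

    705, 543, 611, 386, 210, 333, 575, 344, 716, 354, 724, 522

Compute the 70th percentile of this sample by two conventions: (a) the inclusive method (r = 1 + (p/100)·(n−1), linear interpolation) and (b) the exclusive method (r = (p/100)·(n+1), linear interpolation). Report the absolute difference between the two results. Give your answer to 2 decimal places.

Sorted: 210, 333, 344, 354, 386, 522, 543, 575, 611, 705, 716, 724.
n = 12.
(a) r = 8.7; between ranks 8 (575) and 9 (611): 600.2.
(b) r = 9.1; between ranks 9 (611) and 10 (705): 620.4.
|600.2 − 620.4| = 20.2.

20.20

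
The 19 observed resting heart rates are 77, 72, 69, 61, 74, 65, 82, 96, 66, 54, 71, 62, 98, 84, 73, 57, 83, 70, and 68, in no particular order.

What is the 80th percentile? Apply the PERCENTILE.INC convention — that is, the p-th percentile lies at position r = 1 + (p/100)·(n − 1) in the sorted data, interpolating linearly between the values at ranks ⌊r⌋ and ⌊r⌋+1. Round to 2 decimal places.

Sorted: 54, 57, 61, 62, 65, 66, 68, 69, 70, 71, 72, 73, 74, 77, 82, 83, 84, 96, 98.
n = 19.
r = 1 + (80/100)·(19 − 1) = 1 + 14.4 = 15.4.
Rank 15 is 82 and rank 16 is 83.
Interpolate: 82 + 0.4·(83 − 82) = 82 + 0.4·1 = 82.4.

82.40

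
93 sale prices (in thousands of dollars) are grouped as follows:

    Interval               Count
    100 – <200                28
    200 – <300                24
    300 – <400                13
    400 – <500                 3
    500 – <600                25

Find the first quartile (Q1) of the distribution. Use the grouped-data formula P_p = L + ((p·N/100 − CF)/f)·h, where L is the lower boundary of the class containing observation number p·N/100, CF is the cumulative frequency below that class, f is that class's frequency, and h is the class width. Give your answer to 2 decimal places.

N = 93; target position k = 25/100 · 93 = 23.25.
Cumulative frequencies: 28, 52, 65, 68, 93.
Observation 23.25 falls in the class 100 – <200.
L = 100, CF = 0, f = 28, h = 100.
P25 = 100 + ((23.25 − 0)/28)·100 = 100 + 83.0357 = 183.036.

183.04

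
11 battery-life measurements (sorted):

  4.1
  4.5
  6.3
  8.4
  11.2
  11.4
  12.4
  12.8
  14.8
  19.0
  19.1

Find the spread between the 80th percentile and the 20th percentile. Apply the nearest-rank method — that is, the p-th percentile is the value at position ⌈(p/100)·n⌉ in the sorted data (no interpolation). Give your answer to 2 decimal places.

n = 11.
P20: rank ⌈20/100·11⌉ = 3 → 6.3.
P80: rank ⌈80/100·11⌉ = 9 → 14.8.
Difference: 14.8 − 6.3 = 8.5.

8.50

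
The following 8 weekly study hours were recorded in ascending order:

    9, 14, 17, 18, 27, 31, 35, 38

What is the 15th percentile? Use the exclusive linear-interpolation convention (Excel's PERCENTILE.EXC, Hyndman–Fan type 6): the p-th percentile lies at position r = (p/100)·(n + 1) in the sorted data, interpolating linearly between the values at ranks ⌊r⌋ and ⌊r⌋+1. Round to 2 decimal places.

n = 8.
r = (15/100)·(8 + 1) = 1.35.
Rank 1 is 9 and rank 2 is 14.
Interpolate: 9 + 0.35·(14 − 9) = 9 + 0.35·5 = 10.75.

10.75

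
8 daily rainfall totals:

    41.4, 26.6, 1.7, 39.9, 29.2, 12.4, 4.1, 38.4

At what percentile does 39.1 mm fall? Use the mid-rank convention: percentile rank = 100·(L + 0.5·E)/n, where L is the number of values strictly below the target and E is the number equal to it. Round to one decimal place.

75.0

Sorted: 1.7, 4.1, 12.4, 26.6, 29.2, 38.4, 39.9, 41.4.
Count below 39.1: L = 6; count equal: E = 0; n = 8.
Percentile rank = 100·(6 + 0.5·0)/8 = 100·6/8 = 75.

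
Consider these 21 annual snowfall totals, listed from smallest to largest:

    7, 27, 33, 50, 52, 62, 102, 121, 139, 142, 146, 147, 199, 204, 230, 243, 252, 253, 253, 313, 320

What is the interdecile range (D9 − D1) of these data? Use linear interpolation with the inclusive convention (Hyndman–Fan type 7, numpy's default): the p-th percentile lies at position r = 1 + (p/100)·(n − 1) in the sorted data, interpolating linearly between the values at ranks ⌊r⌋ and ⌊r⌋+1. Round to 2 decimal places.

220.00

n = 21.
P10: r = 3 (integer) → 33.
P90: r = 19 (integer) → 253.
Difference: 253 − 33 = 220.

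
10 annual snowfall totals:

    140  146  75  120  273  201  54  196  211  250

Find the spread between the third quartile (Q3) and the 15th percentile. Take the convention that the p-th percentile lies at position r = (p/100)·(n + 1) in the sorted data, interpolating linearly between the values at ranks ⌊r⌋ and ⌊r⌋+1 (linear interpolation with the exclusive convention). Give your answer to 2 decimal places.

Sorted: 54, 75, 120, 140, 146, 196, 201, 211, 250, 273.
n = 10.
P15: r = 1.65; ranks 1–2 are 54, 75; interpolating gives 67.65.
P75: r = 8.25; ranks 8–9 are 211, 250; interpolating gives 220.75.
Difference: 220.75 − 67.65 = 153.1.

153.10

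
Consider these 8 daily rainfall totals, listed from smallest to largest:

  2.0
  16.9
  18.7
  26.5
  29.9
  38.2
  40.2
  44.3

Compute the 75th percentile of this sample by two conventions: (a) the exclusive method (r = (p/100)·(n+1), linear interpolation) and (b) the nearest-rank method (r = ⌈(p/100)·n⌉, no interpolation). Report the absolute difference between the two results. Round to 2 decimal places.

1.50

n = 8.
(a) r = 6.75; between ranks 6 (38.2) and 7 (40.2): 39.7.
(b) the nearest-rank method: rank 6 → 38.2.
|39.7 − 38.2| = 1.5.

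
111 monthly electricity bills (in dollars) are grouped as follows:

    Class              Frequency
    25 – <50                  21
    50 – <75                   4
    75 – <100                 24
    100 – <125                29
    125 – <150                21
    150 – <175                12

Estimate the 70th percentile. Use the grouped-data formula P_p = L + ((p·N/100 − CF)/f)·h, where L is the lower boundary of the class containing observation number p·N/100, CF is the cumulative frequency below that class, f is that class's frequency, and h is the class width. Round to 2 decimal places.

124.74

N = 111; target position k = 70/100 · 111 = 77.7.
Cumulative frequencies: 21, 25, 49, 78, 99, 111.
Observation 77.7 falls in the class 100 – <125.
L = 100, CF = 49, f = 29, h = 25.
P70 = 100 + ((77.7 − 49)/29)·25 = 100 + 24.7414 = 124.741.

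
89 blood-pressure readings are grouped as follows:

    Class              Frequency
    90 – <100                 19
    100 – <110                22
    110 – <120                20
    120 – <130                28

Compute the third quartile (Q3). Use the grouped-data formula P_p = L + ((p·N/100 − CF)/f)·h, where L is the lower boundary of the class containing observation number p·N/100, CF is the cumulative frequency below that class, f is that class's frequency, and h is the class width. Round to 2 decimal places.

122.05

N = 89; target position k = 75/100 · 89 = 66.75.
Cumulative frequencies: 19, 41, 61, 89.
Observation 66.75 falls in the class 120 – <130.
L = 120, CF = 61, f = 28, h = 10.
P75 = 120 + ((66.75 − 61)/28)·10 = 120 + 2.05357 = 122.054.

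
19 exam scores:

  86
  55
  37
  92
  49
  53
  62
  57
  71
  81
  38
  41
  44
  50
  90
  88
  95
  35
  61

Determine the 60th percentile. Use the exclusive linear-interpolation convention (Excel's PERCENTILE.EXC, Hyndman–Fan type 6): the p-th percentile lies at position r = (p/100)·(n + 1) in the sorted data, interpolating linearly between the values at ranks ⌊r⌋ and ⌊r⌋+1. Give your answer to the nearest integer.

62

Sorted: 35, 37, 38, 41, 44, 49, 50, 53, 55, 57, 61, 62, 71, 81, 86, 88, 90, 92, 95.
n = 19.
r = (60/100)·(19 + 1) = 12.
r is an integer, so P60 is the value at rank 12: 62.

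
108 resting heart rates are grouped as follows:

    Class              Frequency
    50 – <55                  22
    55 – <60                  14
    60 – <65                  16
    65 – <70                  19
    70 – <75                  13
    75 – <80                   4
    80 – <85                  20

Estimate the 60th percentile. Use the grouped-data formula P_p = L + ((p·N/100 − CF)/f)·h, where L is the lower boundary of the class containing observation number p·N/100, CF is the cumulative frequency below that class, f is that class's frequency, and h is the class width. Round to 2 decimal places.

68.37

N = 108; target position k = 60/100 · 108 = 64.8.
Cumulative frequencies: 22, 36, 52, 71, 84, 88, 108.
Observation 64.8 falls in the class 65 – <70.
L = 65, CF = 52, f = 19, h = 5.
P60 = 65 + ((64.8 − 52)/19)·5 = 65 + 3.36842 = 68.3684.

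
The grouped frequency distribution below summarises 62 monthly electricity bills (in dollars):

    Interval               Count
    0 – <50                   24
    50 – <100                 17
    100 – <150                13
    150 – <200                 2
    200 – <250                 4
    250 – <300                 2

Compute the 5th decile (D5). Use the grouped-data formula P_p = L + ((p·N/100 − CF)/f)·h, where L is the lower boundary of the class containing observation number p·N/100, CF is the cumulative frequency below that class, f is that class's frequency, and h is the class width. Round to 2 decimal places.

N = 62; target position k = 50/100 · 62 = 31.
Cumulative frequencies: 24, 41, 54, 56, 60, 62.
Observation 31 falls in the class 50 – <100.
L = 50, CF = 24, f = 17, h = 50.
P50 = 50 + ((31 − 24)/17)·50 = 50 + 20.5882 = 70.5882.

70.59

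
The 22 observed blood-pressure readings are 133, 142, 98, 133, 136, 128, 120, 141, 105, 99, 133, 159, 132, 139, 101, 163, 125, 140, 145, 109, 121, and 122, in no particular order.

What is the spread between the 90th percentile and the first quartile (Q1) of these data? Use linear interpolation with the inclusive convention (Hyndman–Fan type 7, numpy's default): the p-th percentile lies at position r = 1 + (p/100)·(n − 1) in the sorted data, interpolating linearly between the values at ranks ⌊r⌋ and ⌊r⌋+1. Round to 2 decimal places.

Sorted: 98, 99, 101, 105, 109, 120, 121, 122, 125, 128, 132, 133, 133, 133, 136, 139, 140, 141, 142, 145, 159, 163.
n = 22.
P25: r = 6.25; ranks 6–7 are 120, 121; interpolating gives 120.25.
P90: r = 19.9; ranks 19–20 are 142, 145; interpolating gives 144.7.
Difference: 144.7 − 120.25 = 24.45.

24.45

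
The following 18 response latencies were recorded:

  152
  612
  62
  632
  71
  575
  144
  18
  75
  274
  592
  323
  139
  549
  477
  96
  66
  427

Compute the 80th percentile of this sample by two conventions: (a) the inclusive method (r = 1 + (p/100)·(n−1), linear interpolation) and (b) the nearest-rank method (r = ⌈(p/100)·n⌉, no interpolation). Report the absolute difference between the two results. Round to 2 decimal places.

10.40

Sorted: 18, 62, 66, 71, 75, 96, 139, 144, 152, 274, 323, 427, 477, 549, 575, 592, 612, 632.
n = 18.
(a) r = 14.6; between ranks 14 (549) and 15 (575): 564.6.
(b) the nearest-rank method: rank 15 → 575.
|564.6 − 575| = 10.4.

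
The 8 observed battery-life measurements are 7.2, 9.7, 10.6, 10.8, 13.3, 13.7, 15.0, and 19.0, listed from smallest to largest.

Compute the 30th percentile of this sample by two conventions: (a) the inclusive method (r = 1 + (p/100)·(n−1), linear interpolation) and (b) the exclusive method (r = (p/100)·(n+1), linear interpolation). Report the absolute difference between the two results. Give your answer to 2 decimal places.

0.29

n = 8.
(a) r = 3.1; between ranks 3 (10.6) and 4 (10.8): 10.62.
(b) r = 2.7; between ranks 2 (9.7) and 3 (10.6): 10.33.
|10.62 − 10.33| = 0.29.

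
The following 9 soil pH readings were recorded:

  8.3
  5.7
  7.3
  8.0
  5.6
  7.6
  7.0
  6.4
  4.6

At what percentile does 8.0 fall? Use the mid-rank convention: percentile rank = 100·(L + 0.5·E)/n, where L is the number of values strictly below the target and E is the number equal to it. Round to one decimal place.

Sorted: 4.6, 5.6, 5.7, 6.4, 7.0, 7.3, 7.6, 8.0, 8.3.
Count below 8.0: L = 7; count equal: E = 1; n = 9.
Percentile rank = 100·(7 + 0.5·1)/9 = 100·7.5/9 = 83.33.

83.3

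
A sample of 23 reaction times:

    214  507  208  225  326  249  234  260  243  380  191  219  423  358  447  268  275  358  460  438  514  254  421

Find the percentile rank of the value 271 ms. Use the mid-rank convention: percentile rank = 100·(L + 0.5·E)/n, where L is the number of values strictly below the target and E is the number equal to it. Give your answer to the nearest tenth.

Sorted: 191, 208, 214, 219, 225, 234, 243, 249, 254, 260, 268, 275, 326, 358, 358, 380, 421, 423, 438, 447, 460, 507, 514.
Count below 271: L = 11; count equal: E = 0; n = 23.
Percentile rank = 100·(11 + 0.5·0)/23 = 100·11/23 = 47.83.

47.8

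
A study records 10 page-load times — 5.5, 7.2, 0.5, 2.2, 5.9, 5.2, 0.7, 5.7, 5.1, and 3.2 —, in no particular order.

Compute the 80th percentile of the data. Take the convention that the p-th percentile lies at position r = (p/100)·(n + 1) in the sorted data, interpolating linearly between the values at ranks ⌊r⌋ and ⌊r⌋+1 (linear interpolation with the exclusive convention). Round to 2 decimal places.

5.86

Sorted: 0.5, 0.7, 2.2, 3.2, 5.1, 5.2, 5.5, 5.7, 5.9, 7.2.
n = 10.
r = (80/100)·(10 + 1) = 8.8.
Rank 8 is 5.7 and rank 9 is 5.9.
Interpolate: 5.7 + 0.8·(5.9 − 5.7) = 5.7 + 0.8·0.2 = 5.86.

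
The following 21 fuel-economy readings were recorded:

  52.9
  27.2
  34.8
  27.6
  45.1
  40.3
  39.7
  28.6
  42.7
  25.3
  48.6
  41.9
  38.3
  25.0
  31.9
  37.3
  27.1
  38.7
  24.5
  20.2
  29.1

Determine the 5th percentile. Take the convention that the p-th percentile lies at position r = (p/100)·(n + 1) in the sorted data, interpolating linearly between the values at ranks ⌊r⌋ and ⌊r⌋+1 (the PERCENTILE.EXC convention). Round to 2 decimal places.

Sorted: 20.2, 24.5, 25.0, 25.3, 27.1, 27.2, 27.6, 28.6, 29.1, 31.9, 34.8, 37.3, 38.3, 38.7, 39.7, 40.3, 41.9, 42.7, 45.1, 48.6, 52.9.
n = 21.
r = (5/100)·(21 + 1) = 1.1.
Rank 1 is 20.2 and rank 2 is 24.5.
Interpolate: 20.2 + 0.1·(24.5 − 20.2) = 20.2 + 0.1·4.3 = 20.63.

20.63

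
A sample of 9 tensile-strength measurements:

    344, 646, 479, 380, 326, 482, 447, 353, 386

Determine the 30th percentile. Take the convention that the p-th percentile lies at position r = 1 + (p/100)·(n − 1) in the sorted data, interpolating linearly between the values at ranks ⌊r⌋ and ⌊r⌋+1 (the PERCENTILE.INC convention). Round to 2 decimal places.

363.80

Sorted: 326, 344, 353, 380, 386, 447, 479, 482, 646.
n = 9.
r = 1 + (30/100)·(9 − 1) = 1 + 2.4 = 3.4.
Rank 3 is 353 and rank 4 is 380.
Interpolate: 353 + 0.4·(380 − 353) = 353 + 0.4·27 = 363.8.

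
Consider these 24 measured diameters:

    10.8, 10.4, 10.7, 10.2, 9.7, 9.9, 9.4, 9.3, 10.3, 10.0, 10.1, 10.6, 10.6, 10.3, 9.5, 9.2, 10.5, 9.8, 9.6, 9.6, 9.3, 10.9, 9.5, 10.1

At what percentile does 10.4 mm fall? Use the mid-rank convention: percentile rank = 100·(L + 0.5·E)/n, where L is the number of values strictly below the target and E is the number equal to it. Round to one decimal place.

Sorted: 9.2, 9.3, 9.3, 9.4, 9.5, 9.5, 9.6, 9.6, 9.7, 9.8, 9.9, 10.0, 10.1, 10.1, 10.2, 10.3, 10.3, 10.4, 10.5, 10.6, 10.6, 10.7, 10.8, 10.9.
Count below 10.4: L = 17; count equal: E = 1; n = 24.
Percentile rank = 100·(17 + 0.5·1)/24 = 100·17.5/24 = 72.92.

72.9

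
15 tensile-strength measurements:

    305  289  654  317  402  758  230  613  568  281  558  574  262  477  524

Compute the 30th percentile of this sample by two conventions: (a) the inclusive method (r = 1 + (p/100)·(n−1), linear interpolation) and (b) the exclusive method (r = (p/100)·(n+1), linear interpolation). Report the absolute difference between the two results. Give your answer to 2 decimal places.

Sorted: 230, 262, 281, 289, 305, 317, 402, 477, 524, 558, 568, 574, 613, 654, 758.
n = 15.
(a) r = 5.2; between ranks 5 (305) and 6 (317): 307.4.
(b) r = 4.8; between ranks 4 (289) and 5 (305): 301.8.
|307.4 − 301.8| = 5.6.

5.60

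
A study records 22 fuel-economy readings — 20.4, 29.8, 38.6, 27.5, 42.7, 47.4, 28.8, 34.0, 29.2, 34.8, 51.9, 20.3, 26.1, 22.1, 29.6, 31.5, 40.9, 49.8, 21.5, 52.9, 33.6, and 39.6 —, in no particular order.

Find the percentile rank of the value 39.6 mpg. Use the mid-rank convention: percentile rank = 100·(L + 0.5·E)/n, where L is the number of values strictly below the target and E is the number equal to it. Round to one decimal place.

70.5

Sorted: 20.3, 20.4, 21.5, 22.1, 26.1, 27.5, 28.8, 29.2, 29.6, 29.8, 31.5, 33.6, 34.0, 34.8, 38.6, 39.6, 40.9, 42.7, 47.4, 49.8, 51.9, 52.9.
Count below 39.6: L = 15; count equal: E = 1; n = 22.
Percentile rank = 100·(15 + 0.5·1)/22 = 100·15.5/22 = 70.45.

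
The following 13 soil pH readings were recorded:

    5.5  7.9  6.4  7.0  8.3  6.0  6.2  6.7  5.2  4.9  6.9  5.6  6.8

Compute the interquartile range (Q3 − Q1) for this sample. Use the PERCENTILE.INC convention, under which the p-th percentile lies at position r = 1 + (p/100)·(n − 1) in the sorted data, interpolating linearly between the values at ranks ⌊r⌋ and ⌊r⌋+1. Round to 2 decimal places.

1.30

Sorted: 4.9, 5.2, 5.5, 5.6, 6.0, 6.2, 6.4, 6.7, 6.8, 6.9, 7.0, 7.9, 8.3.
n = 13.
P25: r = 4 (integer) → 5.6.
P75: r = 10 (integer) → 6.9.
Difference: 6.9 − 5.6 = 1.3.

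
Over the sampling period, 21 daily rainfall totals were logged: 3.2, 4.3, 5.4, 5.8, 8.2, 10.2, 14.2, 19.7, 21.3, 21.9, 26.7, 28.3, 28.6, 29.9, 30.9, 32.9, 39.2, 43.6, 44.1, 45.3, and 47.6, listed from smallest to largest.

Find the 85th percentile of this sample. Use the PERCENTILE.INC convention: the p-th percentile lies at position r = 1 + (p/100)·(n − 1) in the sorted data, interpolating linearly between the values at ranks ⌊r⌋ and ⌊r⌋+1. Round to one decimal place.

43.6

n = 21.
r = 1 + (85/100)·(21 − 1) = 1 + 17 = 18.
r is an integer, so P85 is the value at rank 18: 43.6.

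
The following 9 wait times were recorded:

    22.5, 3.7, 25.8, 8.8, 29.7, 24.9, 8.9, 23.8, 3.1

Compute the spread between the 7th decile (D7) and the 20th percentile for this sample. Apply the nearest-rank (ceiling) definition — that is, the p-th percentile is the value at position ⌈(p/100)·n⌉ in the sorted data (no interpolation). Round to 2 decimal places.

Sorted: 3.1, 3.7, 8.8, 8.9, 22.5, 23.8, 24.9, 25.8, 29.7.
n = 9.
P20: rank ⌈20/100·9⌉ = 2 → 3.7.
P70: rank ⌈70/100·9⌉ = 7 → 24.9.
Difference: 24.9 − 3.7 = 21.2.

21.20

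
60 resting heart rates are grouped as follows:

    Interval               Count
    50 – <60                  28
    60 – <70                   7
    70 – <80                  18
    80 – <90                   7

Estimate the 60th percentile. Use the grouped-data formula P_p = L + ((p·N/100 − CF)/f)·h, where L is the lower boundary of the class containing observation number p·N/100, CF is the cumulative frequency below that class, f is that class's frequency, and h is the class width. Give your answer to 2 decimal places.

70.56

N = 60; target position k = 60/100 · 60 = 36.
Cumulative frequencies: 28, 35, 53, 60.
Observation 36 falls in the class 70 – <80.
L = 70, CF = 35, f = 18, h = 10.
P60 = 70 + ((36 − 35)/18)·10 = 70 + 0.555556 = 70.5556.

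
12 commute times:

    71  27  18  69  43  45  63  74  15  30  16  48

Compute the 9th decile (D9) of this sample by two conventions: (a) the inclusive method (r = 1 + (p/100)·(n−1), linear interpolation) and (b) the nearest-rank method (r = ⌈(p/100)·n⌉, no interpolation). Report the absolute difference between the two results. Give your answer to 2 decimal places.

Sorted: 15, 16, 18, 27, 30, 43, 45, 48, 63, 69, 71, 74.
n = 12.
(a) r = 10.9; between ranks 10 (69) and 11 (71): 70.8.
(b) the nearest-rank method: rank 11 → 71.
|70.8 − 71| = 0.2.

0.20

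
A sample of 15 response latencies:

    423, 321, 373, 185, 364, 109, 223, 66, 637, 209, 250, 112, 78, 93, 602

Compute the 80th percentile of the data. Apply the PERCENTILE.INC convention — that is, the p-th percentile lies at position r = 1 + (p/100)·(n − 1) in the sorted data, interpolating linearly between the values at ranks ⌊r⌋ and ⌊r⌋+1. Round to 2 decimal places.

383.00

Sorted: 66, 78, 93, 109, 112, 185, 209, 223, 250, 321, 364, 373, 423, 602, 637.
n = 15.
r = 1 + (80/100)·(15 − 1) = 1 + 11.2 = 12.2.
Rank 12 is 373 and rank 13 is 423.
Interpolate: 373 + 0.2·(423 − 373) = 373 + 0.2·50 = 383.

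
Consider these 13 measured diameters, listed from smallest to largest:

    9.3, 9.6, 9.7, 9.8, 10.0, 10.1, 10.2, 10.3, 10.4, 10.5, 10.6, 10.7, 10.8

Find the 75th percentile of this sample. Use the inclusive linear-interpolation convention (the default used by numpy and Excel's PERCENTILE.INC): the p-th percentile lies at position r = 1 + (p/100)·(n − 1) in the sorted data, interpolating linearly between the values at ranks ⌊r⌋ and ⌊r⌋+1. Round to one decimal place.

n = 13.
r = 1 + (75/100)·(13 − 1) = 1 + 9 = 10.
r is an integer, so P75 is the value at rank 10: 10.5.

10.5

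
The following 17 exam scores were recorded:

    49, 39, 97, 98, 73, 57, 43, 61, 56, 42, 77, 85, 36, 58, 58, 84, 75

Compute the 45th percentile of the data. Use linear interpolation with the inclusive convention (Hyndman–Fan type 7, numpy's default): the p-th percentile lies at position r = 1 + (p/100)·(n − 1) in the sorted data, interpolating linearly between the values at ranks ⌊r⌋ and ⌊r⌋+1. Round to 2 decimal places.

58.00

Sorted: 36, 39, 42, 43, 49, 56, 57, 58, 58, 61, 73, 75, 77, 84, 85, 97, 98.
n = 17.
r = 1 + (45/100)·(17 − 1) = 1 + 7.2 = 8.2.
Rank 8 is 58 and rank 9 is 58.
Interpolate: 58 + 0.2·(58 − 58) = 58 + 0.2·0 = 58.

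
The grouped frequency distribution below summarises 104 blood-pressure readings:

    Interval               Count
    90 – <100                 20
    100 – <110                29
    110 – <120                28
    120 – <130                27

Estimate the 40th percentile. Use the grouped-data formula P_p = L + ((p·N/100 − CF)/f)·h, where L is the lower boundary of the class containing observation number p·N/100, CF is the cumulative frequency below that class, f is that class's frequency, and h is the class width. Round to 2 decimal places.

107.45

N = 104; target position k = 40/100 · 104 = 41.6.
Cumulative frequencies: 20, 49, 77, 104.
Observation 41.6 falls in the class 100 – <110.
L = 100, CF = 20, f = 29, h = 10.
P40 = 100 + ((41.6 − 20)/29)·10 = 100 + 7.44828 = 107.448.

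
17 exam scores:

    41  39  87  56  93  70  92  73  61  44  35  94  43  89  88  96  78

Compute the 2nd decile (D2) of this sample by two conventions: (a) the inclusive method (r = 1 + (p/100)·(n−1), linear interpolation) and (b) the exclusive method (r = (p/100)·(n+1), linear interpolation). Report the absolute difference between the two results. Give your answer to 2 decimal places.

Sorted: 35, 39, 41, 43, 44, 56, 61, 70, 73, 78, 87, 88, 89, 92, 93, 94, 96.
n = 17.
(a) r = 4.2; between ranks 4 (43) and 5 (44): 43.2.
(b) r = 3.6; between ranks 3 (41) and 4 (43): 42.2.
|43.2 − 42.2| = 1.

1.00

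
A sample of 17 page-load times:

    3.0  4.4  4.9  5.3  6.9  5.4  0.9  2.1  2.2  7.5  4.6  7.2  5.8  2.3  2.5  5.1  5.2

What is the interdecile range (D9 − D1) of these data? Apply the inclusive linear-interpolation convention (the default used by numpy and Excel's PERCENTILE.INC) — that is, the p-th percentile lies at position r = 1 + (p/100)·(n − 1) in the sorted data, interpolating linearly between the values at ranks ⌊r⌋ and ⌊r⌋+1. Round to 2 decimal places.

Sorted: 0.9, 2.1, 2.2, 2.3, 2.5, 3.0, 4.4, 4.6, 4.9, 5.1, 5.2, 5.3, 5.4, 5.8, 6.9, 7.2, 7.5.
n = 17.
P10: r = 2.6; ranks 2–3 are 2.1, 2.2; interpolating gives 2.16.
P90: r = 15.4; ranks 15–16 are 6.9, 7.2; interpolating gives 7.02.
Difference: 7.02 − 2.16 = 4.86.

4.86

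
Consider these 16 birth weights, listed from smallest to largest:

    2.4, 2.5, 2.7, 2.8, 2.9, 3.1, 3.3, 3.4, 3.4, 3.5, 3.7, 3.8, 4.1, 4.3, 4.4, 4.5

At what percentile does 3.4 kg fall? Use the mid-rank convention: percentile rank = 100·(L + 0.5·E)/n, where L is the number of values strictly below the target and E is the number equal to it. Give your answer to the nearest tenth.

50.0

Count below 3.4: L = 7; count equal: E = 2; n = 16.
Percentile rank = 100·(7 + 0.5·2)/16 = 100·8/16 = 50.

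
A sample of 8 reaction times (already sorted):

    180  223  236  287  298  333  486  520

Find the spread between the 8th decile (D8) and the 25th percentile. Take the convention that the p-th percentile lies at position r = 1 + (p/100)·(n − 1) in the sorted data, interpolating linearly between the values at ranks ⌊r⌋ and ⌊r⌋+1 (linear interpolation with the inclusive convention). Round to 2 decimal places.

n = 8.
P25: r = 2.75; ranks 2–3 are 223, 236; interpolating gives 232.75.
P80: r = 6.6; ranks 6–7 are 333, 486; interpolating gives 424.8.
Difference: 424.8 − 232.75 = 192.05.

192.05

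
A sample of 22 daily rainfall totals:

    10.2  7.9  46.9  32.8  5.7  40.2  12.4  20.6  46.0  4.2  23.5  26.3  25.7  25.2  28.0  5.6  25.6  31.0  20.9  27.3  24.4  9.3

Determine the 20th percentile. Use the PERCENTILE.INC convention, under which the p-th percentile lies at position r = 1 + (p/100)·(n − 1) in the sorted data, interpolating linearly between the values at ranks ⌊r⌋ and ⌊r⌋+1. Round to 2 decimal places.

9.48

Sorted: 4.2, 5.6, 5.7, 7.9, 9.3, 10.2, 12.4, 20.6, 20.9, 23.5, 24.4, 25.2, 25.6, 25.7, 26.3, 27.3, 28.0, 31.0, 32.8, 40.2, 46.0, 46.9.
n = 22.
r = 1 + (20/100)·(22 − 1) = 1 + 4.2 = 5.2.
Rank 5 is 9.3 and rank 6 is 10.2.
Interpolate: 9.3 + 0.2·(10.2 − 9.3) = 9.3 + 0.2·0.9 = 9.48.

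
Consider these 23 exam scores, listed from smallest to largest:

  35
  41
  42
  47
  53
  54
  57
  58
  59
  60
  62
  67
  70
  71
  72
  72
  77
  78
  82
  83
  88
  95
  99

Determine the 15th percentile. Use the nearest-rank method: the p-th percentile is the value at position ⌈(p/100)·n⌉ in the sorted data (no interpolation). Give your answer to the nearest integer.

47

n = 23.
Position = ⌈15/100 · 23⌉ = ⌈3.45⌉ = 4.
The value at rank 4 is 47.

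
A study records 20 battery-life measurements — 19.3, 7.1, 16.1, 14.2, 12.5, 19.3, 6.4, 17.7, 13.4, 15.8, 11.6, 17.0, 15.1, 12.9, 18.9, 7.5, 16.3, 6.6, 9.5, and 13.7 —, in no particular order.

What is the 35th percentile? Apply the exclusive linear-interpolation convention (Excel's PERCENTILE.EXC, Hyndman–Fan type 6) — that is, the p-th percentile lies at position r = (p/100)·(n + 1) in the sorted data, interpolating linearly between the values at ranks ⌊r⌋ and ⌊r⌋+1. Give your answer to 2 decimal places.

Sorted: 6.4, 6.6, 7.1, 7.5, 9.5, 11.6, 12.5, 12.9, 13.4, 13.7, 14.2, 15.1, 15.8, 16.1, 16.3, 17.0, 17.7, 18.9, 19.3, 19.3.
n = 20.
r = (35/100)·(20 + 1) = 7.35.
Rank 7 is 12.5 and rank 8 is 12.9.
Interpolate: 12.5 + 0.35·(12.9 − 12.5) = 12.5 + 0.35·0.4 = 12.64.

12.64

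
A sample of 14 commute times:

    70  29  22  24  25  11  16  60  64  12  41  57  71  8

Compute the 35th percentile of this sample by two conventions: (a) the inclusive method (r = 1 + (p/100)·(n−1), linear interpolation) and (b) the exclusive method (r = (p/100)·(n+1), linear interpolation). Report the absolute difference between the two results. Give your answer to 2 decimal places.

Sorted: 8, 11, 12, 16, 22, 24, 25, 29, 41, 57, 60, 64, 70, 71.
n = 14.
(a) r = 5.55; between ranks 5 (22) and 6 (24): 23.1.
(b) r = 5.25; between ranks 5 (22) and 6 (24): 22.5.
|23.1 − 22.5| = 0.6.

0.60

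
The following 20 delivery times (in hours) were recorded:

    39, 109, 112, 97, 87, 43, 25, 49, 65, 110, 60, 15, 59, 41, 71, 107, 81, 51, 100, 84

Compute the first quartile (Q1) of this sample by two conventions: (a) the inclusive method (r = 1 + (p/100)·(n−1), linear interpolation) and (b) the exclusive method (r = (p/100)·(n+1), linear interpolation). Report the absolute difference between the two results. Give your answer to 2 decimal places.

Sorted: 15, 25, 39, 41, 43, 49, 51, 59, 60, 65, 71, 81, 84, 87, 97, 100, 107, 109, 110, 112.
n = 20.
(a) r = 5.75; between ranks 5 (43) and 6 (49): 47.5.
(b) r = 5.25; between ranks 5 (43) and 6 (49): 44.5.
|47.5 − 44.5| = 3.

3.00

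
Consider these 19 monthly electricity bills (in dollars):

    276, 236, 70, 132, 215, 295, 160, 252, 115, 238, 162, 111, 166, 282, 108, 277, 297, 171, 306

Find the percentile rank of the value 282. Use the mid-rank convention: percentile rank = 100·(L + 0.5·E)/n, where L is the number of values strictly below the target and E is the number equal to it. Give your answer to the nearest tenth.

Sorted: 70, 108, 111, 115, 132, 160, 162, 166, 171, 215, 236, 238, 252, 276, 277, 282, 295, 297, 306.
Count below 282: L = 15; count equal: E = 1; n = 19.
Percentile rank = 100·(15 + 0.5·1)/19 = 100·15.5/19 = 81.58.

81.6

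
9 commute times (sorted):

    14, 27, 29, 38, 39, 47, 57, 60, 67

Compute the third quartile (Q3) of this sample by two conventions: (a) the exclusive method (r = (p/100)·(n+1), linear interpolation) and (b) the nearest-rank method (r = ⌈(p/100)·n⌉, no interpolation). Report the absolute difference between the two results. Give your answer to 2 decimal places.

n = 9.
(a) r = 7.5; between ranks 7 (57) and 8 (60): 58.5.
(b) the nearest-rank method: rank 7 → 57.
|58.5 − 57| = 1.5.

1.50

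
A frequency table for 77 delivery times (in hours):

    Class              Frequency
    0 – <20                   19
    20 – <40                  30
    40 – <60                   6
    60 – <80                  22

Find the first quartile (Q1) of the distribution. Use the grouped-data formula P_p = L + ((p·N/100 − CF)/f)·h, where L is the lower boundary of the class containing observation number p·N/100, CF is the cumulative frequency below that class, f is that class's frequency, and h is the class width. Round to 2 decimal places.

N = 77; target position k = 25/100 · 77 = 19.25.
Cumulative frequencies: 19, 49, 55, 77.
Observation 19.25 falls in the class 20 – <40.
L = 20, CF = 19, f = 30, h = 20.
P25 = 20 + ((19.25 − 19)/30)·20 = 20 + 0.166667 = 20.1667.

20.17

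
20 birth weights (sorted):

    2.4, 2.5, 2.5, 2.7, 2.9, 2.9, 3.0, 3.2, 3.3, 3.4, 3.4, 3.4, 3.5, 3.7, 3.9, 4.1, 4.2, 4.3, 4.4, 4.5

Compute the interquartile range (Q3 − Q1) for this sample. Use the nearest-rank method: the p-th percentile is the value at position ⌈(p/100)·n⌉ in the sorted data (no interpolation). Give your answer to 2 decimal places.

n = 20.
P25: rank ⌈25/100·20⌉ = 5 → 2.9.
P75: rank ⌈75/100·20⌉ = 15 → 3.9.
Difference: 3.9 − 2.9 = 1.

1.00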